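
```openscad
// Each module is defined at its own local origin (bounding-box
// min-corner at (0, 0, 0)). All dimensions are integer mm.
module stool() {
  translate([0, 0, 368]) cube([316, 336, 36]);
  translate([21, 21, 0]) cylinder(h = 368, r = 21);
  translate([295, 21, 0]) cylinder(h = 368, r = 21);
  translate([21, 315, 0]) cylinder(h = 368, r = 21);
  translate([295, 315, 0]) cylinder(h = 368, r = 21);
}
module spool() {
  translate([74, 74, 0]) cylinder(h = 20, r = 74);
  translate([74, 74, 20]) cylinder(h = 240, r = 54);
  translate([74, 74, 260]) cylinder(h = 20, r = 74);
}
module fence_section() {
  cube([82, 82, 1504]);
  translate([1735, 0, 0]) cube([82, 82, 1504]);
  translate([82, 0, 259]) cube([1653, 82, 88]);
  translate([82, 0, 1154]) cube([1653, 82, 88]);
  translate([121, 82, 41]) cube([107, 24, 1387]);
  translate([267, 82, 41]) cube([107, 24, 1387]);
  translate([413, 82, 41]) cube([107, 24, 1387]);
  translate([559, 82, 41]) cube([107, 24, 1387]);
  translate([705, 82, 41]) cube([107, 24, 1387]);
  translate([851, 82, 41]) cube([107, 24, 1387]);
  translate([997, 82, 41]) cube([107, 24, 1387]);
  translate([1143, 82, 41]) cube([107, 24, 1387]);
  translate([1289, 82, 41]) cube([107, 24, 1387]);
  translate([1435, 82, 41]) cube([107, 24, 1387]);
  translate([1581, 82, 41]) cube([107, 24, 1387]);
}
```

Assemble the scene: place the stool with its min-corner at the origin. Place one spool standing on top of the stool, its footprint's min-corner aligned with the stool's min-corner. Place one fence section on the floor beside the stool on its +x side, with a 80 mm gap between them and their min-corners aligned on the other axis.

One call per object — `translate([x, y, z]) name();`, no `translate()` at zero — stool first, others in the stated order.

stool();
translate([0, 0, 404]) spool();
translate([396, 0, 0]) fence_section();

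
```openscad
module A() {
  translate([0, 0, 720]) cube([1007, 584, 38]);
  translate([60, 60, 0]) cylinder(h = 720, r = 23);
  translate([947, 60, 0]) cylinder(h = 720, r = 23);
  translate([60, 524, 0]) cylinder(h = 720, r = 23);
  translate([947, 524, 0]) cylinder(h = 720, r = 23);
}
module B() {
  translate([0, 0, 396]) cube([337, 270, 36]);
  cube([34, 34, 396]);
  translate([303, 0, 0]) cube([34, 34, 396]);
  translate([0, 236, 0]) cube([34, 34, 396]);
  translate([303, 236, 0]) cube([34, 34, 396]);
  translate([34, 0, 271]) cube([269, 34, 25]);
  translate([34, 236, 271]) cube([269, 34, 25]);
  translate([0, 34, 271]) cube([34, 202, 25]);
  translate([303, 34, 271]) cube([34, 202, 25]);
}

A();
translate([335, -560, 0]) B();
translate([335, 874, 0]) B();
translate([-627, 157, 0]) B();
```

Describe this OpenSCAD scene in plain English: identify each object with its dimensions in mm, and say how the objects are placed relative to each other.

A is a table with a 1007×584 mm rectangular top, 38 mm thick, top surface at z = 758 mm, supported by four round legs of 46 mm diameter, each leg's bounding box inset 37 mm from the nearest pair of top edges, running from the floor.

B is a four-legged stool. The seat is a 337×270×36 mm slab whose top surface is at z = 432 mm; four square legs, each 34×34 mm in cross-section, run from the floor (z = 0) to the underside of the seat, each flush with a corner of the seat. Four stretchers, 34 mm wide and 25 mm tall, connect adjacent legs with their undersides at z = 271 mm, each running between the inner faces of the legs it joins and aligned with the legs' outer faces on the other axis.

Three stools sit around the table at the −y, +y, −x sides.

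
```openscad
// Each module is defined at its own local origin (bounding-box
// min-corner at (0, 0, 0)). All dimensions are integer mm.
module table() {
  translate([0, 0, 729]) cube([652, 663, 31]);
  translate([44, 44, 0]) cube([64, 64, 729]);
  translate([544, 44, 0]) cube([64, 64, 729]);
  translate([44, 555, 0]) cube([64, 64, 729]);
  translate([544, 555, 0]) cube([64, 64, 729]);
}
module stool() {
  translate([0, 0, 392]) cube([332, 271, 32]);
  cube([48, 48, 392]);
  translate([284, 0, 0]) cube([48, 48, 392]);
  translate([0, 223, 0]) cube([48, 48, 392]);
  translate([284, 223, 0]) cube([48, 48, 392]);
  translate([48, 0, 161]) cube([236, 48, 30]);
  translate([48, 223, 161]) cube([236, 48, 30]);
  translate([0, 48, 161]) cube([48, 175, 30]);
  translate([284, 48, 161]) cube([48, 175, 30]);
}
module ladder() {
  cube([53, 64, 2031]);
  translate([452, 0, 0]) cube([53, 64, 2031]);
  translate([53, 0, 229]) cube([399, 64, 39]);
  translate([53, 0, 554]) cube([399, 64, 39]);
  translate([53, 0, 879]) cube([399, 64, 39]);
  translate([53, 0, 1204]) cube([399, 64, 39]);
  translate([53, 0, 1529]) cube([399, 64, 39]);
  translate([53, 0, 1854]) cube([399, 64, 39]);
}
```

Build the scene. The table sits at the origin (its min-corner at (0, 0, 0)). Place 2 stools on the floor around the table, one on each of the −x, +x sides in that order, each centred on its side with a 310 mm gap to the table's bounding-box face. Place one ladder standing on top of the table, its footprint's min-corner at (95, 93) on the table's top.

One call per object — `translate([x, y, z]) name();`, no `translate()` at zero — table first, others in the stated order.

table();
translate([-642, 196, 0]) stool();
translate([962, 196, 0]) stool();
translate([95, 93, 760]) ladder();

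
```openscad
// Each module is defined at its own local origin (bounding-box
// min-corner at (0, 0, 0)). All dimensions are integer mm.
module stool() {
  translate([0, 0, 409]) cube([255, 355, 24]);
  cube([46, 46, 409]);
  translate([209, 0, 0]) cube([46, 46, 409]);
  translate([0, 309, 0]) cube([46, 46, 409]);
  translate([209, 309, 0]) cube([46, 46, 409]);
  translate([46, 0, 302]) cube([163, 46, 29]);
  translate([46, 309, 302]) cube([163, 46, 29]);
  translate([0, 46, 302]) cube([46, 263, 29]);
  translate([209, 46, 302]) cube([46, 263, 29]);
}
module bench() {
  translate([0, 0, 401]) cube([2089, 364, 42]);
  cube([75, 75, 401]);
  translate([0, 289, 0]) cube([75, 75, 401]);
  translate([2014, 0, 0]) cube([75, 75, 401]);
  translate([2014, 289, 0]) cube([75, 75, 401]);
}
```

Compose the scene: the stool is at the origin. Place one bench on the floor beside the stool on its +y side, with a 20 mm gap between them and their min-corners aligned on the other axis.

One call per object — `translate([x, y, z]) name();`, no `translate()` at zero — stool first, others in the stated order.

stool();
translate([0, 375, 0]) bench();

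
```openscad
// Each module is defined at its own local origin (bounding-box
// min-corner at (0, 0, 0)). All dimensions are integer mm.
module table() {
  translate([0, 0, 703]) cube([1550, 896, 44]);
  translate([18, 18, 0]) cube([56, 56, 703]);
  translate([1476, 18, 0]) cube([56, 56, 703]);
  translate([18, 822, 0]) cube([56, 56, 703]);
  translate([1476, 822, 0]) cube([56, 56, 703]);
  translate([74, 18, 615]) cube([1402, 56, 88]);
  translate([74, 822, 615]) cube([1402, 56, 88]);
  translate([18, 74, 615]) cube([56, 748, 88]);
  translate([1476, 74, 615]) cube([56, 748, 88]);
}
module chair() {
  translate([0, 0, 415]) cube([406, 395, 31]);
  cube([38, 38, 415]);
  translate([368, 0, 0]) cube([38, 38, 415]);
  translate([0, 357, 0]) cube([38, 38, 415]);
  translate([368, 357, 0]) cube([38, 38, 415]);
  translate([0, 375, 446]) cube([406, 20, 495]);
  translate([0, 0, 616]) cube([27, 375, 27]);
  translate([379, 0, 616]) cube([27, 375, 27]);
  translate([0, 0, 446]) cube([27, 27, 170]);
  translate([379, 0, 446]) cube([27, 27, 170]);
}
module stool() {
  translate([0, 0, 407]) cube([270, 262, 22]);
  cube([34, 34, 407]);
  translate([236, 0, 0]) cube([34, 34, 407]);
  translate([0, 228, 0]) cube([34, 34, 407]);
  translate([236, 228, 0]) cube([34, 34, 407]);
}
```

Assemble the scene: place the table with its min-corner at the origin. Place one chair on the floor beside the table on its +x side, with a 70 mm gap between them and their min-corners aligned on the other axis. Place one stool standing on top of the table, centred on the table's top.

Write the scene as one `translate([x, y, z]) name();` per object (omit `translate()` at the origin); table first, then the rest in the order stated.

table();
translate([1620, 0, 0]) chair();
translate([640, 317, 747]) stool();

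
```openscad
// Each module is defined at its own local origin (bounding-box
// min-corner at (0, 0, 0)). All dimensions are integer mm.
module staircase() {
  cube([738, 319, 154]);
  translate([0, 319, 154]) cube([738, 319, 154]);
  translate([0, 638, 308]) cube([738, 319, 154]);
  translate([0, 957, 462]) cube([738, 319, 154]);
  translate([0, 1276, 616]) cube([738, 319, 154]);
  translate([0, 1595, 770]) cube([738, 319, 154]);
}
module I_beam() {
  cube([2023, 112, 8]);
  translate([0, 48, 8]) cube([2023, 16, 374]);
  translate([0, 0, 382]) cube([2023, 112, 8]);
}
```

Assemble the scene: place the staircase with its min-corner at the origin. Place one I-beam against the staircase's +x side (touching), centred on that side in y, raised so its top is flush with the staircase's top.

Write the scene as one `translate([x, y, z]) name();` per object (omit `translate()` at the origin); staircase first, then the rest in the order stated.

staircase();
translate([738, 901, 534]) I_beam();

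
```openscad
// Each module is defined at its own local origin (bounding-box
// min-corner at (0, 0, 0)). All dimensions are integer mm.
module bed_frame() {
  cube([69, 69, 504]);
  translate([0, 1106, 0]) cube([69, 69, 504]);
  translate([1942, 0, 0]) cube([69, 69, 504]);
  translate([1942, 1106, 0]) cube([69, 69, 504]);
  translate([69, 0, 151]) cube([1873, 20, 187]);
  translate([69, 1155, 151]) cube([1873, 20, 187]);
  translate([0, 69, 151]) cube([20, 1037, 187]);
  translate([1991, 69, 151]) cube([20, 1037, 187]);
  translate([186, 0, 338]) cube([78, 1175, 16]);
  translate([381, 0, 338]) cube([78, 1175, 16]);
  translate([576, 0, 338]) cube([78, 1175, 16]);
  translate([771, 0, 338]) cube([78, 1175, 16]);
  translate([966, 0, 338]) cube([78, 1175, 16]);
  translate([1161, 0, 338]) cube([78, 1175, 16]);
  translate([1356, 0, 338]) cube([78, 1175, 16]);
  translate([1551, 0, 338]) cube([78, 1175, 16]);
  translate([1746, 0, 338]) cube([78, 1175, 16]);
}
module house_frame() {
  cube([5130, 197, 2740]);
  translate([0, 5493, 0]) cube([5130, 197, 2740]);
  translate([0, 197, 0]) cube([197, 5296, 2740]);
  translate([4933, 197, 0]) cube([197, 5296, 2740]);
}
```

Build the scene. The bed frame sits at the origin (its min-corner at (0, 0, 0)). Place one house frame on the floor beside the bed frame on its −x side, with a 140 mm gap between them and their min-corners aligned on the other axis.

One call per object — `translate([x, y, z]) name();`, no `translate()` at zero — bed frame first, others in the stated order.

bed_frame();
translate([-5270, 0, 0]) house_frame();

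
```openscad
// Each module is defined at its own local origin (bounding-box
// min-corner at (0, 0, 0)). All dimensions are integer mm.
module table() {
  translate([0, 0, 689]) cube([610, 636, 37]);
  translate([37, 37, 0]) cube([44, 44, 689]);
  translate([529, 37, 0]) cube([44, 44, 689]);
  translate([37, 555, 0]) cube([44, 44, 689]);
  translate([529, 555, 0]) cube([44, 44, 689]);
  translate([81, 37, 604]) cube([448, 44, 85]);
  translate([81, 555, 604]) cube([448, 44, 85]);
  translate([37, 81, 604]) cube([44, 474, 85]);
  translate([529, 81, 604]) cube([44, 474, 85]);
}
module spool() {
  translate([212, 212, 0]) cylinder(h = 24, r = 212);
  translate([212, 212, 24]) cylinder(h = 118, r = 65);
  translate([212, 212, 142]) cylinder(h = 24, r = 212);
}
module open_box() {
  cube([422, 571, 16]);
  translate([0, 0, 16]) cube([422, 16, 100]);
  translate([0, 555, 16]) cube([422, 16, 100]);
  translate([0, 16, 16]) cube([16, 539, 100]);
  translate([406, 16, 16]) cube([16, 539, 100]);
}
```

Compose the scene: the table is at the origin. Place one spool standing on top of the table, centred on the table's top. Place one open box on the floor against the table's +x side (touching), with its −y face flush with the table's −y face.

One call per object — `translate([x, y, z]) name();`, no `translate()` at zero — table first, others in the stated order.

table();
translate([93, 106, 726]) spool();
translate([610, 0, 0]) open_box();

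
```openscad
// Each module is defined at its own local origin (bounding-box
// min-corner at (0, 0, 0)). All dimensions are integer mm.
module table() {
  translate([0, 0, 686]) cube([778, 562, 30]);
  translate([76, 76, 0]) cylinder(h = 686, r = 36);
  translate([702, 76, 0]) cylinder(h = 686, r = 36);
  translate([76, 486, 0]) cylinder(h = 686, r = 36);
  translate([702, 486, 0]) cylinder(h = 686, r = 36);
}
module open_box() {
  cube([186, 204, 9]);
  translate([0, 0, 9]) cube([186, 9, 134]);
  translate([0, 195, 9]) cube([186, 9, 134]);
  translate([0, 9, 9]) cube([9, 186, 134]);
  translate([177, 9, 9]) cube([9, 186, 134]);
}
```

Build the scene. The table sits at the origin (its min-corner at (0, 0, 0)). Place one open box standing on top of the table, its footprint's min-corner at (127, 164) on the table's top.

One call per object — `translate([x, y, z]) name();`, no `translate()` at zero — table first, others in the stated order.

table();
translate([127, 164, 716]) open_box();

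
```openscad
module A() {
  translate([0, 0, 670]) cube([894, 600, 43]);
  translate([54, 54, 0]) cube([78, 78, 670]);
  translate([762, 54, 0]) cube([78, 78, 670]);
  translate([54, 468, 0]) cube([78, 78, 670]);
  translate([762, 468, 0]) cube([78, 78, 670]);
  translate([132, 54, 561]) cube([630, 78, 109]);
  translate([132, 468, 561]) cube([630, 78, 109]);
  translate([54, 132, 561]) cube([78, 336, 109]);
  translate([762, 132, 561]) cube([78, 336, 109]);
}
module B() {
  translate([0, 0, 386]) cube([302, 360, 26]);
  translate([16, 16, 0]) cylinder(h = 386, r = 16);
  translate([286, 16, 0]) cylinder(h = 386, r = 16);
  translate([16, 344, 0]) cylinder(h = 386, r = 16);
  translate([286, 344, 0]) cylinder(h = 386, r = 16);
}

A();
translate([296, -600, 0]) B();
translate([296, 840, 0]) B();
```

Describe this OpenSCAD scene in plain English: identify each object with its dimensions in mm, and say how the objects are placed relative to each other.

A is a table: top 894 mm (x) × 600 mm (y), 43 mm thick, upper face at z = 713 mm, on four 78×78 mm square legs, each inset 54 mm from the nearest pair of top edges, running from z = 0 to the bottom of the top. Four apron rails, 78 mm thick and 109 mm tall, run between adjacent legs with their top edges flush with the underside of the top and their outer faces flush with the legs' outer faces.

B is a four-legged stool. The seat is a 302×360×26 mm slab whose top surface is at z = 412 mm; four round legs, each 32 mm in diameter, run from the floor (z = 0) to the underside of the seat, each leg's axis is inset half a diameter from the nearest pair of seat edges (so the leg's bounding box is flush with the corner).

Two stools sit around the table at the −y, +y sides.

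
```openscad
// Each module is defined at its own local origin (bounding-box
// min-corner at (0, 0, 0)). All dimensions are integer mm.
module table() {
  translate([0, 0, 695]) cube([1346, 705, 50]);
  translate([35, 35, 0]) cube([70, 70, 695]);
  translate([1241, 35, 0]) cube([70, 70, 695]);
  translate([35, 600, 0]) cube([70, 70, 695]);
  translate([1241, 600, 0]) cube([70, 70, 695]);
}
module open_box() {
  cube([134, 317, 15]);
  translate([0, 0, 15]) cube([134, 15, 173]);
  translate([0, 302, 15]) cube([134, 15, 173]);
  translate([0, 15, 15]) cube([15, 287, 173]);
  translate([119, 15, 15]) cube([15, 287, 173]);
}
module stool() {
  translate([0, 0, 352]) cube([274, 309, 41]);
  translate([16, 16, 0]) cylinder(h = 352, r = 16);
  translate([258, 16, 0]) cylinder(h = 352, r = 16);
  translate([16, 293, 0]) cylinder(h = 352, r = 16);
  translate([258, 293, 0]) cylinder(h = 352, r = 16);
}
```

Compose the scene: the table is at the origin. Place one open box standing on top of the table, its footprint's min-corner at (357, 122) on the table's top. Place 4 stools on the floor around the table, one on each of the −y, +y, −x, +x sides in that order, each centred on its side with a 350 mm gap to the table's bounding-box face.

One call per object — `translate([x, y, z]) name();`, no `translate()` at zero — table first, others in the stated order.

table();
translate([357, 122, 745]) open_box();
translate([536, -659, 0]) stool();
translate([536, 1055, 0]) stool();
translate([-624, 198, 0]) stool();
translate([1696, 198, 0]) stool();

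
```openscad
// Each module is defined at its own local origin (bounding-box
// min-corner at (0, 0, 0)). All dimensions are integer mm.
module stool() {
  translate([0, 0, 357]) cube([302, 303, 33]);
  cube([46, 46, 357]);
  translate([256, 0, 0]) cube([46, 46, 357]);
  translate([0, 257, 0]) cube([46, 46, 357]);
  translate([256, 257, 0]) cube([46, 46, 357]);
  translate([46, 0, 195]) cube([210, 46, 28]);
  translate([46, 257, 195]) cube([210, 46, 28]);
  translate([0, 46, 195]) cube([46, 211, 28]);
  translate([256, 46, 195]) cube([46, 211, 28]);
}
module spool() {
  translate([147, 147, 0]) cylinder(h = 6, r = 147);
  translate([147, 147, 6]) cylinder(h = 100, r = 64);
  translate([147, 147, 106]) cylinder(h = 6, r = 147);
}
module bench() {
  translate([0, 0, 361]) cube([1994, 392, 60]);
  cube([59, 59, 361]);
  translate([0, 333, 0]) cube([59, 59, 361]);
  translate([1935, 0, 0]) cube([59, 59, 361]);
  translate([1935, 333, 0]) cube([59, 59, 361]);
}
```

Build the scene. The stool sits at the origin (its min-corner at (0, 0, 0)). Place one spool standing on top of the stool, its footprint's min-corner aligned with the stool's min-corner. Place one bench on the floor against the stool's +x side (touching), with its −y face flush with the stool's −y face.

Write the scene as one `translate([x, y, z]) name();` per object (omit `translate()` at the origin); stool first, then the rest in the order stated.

stool();
translate([0, 0, 390]) spool();
translate([302, 0, 0]) bench();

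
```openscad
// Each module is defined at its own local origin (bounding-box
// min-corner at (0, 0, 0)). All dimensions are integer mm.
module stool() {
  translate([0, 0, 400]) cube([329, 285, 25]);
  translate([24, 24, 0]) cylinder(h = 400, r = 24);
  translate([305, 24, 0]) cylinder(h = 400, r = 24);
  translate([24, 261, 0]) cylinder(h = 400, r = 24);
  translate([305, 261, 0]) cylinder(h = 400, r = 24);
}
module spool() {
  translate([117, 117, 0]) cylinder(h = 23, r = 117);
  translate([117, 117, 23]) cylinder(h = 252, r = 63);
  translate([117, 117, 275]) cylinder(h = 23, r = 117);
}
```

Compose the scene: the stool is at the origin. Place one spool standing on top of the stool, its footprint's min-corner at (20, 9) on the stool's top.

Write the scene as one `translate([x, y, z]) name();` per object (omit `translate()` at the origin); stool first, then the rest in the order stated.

stool();
translate([20, 9, 425]) spool();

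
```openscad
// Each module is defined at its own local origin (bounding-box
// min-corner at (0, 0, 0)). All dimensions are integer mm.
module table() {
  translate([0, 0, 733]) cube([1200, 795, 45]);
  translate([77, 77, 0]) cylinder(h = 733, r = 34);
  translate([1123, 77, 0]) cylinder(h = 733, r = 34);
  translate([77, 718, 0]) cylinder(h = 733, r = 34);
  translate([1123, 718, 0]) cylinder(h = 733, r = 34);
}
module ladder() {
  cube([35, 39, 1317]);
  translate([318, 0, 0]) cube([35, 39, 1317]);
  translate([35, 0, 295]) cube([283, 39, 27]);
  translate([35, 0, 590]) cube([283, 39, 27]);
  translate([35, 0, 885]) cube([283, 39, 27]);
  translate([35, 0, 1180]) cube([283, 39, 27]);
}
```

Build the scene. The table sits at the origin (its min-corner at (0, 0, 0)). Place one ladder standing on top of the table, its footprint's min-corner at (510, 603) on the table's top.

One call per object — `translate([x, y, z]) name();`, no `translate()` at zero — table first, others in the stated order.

table();
translate([510, 603, 778]) ladder();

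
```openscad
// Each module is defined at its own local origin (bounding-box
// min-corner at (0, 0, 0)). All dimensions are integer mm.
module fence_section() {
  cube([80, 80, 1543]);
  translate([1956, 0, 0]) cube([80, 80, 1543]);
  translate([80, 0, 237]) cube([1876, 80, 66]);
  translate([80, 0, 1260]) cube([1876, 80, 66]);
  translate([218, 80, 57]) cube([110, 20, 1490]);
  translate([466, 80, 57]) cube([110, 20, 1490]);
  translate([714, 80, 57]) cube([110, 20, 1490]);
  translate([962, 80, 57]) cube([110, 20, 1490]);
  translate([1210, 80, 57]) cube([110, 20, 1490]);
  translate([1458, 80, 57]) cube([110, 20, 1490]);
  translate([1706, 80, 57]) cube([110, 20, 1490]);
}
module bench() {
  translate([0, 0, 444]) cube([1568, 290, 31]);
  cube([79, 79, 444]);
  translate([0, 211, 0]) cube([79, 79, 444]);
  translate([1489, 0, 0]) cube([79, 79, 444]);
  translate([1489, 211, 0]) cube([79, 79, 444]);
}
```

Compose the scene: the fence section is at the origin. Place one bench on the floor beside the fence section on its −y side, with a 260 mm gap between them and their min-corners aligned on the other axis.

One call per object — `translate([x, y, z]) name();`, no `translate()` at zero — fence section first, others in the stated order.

fence_section();
translate([0, -550, 0]) bench();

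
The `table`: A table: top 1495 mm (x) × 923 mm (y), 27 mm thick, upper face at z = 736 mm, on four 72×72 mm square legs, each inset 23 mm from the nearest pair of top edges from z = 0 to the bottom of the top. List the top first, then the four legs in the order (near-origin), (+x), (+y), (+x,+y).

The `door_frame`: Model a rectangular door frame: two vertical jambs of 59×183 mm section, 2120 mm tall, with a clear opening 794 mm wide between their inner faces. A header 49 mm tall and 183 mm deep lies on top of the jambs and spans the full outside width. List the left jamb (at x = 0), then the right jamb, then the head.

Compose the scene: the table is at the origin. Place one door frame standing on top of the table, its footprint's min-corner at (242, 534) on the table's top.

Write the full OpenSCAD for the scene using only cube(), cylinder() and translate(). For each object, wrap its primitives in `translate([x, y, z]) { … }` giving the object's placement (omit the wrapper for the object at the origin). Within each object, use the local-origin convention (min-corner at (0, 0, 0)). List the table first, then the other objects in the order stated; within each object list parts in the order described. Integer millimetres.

translate([0, 0, 709]) cube([1495, 923, 27]);
translate([23, 23, 0]) cube([72, 72, 709]);
translate([1400, 23, 0]) cube([72, 72, 709]);
translate([23, 828, 0]) cube([72, 72, 709]);
translate([1400, 828, 0]) cube([72, 72, 709]);
translate([242, 534, 736]) {
  cube([59, 183, 2120]);
  translate([853, 0, 0]) cube([59, 183, 2120]);
  translate([0, 0, 2120]) cube([912, 183, 49]);
}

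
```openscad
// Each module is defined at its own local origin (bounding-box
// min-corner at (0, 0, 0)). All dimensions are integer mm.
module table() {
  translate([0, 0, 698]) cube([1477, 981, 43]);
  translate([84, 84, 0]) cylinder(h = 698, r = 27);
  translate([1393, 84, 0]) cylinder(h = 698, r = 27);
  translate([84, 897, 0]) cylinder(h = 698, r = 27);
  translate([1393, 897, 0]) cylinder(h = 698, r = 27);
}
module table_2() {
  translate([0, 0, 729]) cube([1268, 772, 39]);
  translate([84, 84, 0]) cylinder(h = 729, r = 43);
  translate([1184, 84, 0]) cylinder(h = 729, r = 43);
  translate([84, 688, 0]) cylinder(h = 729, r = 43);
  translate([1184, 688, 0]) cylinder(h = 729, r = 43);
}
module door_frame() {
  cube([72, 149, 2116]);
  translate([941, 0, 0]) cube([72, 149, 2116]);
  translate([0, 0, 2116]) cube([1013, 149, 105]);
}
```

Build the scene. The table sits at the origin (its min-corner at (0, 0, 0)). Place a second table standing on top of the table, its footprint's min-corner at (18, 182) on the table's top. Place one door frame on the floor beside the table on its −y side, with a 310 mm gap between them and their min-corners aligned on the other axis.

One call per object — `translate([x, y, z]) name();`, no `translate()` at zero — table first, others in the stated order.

table();
translate([18, 182, 741]) table_2();
translate([0, -459, 0]) door_frame();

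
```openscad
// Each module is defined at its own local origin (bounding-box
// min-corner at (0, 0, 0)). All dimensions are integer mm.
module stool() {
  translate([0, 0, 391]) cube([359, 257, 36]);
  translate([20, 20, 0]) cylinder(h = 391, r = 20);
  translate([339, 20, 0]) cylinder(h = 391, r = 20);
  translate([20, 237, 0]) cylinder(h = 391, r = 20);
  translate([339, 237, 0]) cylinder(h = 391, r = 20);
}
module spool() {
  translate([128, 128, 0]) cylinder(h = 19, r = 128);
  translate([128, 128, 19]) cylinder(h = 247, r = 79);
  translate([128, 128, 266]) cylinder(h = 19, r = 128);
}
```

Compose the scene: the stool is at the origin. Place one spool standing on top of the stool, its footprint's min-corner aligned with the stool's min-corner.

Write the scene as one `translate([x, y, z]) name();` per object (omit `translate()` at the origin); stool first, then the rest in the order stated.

stool();
translate([0, 0, 427]) spool();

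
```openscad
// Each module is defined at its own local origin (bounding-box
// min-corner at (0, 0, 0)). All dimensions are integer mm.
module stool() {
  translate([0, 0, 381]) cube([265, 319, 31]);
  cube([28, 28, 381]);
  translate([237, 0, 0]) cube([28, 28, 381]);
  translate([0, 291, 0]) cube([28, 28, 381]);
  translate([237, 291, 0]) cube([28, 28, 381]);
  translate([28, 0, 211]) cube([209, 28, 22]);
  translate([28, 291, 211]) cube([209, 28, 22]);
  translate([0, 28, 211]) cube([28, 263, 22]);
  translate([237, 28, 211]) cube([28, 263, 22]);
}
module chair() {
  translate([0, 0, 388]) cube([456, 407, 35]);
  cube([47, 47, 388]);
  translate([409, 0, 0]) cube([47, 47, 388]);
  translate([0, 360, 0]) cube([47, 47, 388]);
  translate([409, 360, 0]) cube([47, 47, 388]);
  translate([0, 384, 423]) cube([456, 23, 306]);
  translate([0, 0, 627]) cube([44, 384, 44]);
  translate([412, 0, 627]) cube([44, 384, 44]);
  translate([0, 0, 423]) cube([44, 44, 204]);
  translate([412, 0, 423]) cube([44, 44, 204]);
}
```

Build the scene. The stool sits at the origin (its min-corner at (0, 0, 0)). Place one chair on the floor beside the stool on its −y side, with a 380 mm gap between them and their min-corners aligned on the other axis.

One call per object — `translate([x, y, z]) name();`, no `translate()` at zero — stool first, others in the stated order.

stool();
translate([0, -787, 0]) chair();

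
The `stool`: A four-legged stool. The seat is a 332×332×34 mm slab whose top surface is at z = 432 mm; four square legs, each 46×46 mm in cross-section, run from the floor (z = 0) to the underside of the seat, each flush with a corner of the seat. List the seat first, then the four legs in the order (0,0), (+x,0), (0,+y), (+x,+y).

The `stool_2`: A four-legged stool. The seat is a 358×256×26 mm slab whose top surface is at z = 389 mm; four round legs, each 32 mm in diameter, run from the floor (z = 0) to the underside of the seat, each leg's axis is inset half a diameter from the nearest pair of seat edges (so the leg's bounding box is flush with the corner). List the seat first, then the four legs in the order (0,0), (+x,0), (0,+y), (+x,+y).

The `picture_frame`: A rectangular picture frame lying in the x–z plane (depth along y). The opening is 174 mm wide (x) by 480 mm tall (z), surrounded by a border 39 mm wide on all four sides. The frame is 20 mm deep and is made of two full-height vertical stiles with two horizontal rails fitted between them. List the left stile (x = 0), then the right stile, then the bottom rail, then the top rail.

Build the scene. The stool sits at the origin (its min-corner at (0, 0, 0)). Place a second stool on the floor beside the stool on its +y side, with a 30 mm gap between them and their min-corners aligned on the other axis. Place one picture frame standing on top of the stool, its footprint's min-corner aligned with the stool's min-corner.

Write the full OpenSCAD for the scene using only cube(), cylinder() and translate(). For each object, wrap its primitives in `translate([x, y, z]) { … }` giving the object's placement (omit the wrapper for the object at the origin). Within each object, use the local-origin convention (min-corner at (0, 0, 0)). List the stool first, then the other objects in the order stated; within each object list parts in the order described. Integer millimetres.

translate([0, 0, 398]) cube([332, 332, 34]);
cube([46, 46, 398]);
translate([286, 0, 0]) cube([46, 46, 398]);
translate([0, 286, 0]) cube([46, 46, 398]);
translate([286, 286, 0]) cube([46, 46, 398]);
translate([0, 362, 0]) {
  translate([0, 0, 363]) cube([358, 256, 26]);
  translate([16, 16, 0]) cylinder(h = 363, r = 16);
  translate([342, 16, 0]) cylinder(h = 363, r = 16);
  translate([16, 240, 0]) cylinder(h = 363, r = 16);
  translate([342, 240, 0]) cylinder(h = 363, r = 16);
}
translate([0, 0, 432]) {
  cube([39, 20, 558]);
  translate([213, 0, 0]) cube([39, 20, 558]);
  translate([39, 0, 0]) cube([174, 20, 39]);
  translate([39, 0, 519]) cube([174, 20, 39]);
}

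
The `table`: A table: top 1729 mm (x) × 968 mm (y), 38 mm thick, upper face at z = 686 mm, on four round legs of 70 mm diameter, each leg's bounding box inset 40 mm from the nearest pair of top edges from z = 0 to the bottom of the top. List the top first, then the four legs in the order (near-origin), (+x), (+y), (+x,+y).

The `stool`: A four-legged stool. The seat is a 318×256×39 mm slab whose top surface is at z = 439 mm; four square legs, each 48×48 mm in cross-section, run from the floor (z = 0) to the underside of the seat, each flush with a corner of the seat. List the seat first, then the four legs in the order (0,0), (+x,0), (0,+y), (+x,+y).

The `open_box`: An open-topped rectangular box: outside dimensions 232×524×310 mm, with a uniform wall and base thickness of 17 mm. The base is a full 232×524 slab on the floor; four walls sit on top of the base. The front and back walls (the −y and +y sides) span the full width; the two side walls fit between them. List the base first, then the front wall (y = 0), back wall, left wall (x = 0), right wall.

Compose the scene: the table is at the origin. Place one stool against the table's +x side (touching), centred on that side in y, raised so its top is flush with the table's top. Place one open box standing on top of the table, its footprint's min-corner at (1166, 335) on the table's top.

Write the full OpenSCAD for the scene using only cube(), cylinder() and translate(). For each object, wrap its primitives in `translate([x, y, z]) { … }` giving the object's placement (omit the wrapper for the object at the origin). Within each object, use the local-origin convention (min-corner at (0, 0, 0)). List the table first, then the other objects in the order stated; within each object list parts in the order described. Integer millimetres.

translate([0, 0, 648]) cube([1729, 968, 38]);
translate([75, 75, 0]) cylinder(h = 648, r = 35);
translate([1654, 75, 0]) cylinder(h = 648, r = 35);
translate([75, 893, 0]) cylinder(h = 648, r = 35);
translate([1654, 893, 0]) cylinder(h = 648, r = 35);
translate([1729, 356, 247]) {
  translate([0, 0, 400]) cube([318, 256, 39]);
  cube([48, 48, 400]);
  translate([270, 0, 0]) cube([48, 48, 400]);
  translate([0, 208, 0]) cube([48, 48, 400]);
  translate([270, 208, 0]) cube([48, 48, 400]);
}
translate([1166, 335, 686]) {
  cube([232, 524, 17]);
  translate([0, 0, 17]) cube([232, 17, 293]);
  translate([0, 507, 17]) cube([232, 17, 293]);
  translate([0, 17, 17]) cube([17, 490, 293]);
  translate([215, 17, 17]) cube([17, 490, 293]);
}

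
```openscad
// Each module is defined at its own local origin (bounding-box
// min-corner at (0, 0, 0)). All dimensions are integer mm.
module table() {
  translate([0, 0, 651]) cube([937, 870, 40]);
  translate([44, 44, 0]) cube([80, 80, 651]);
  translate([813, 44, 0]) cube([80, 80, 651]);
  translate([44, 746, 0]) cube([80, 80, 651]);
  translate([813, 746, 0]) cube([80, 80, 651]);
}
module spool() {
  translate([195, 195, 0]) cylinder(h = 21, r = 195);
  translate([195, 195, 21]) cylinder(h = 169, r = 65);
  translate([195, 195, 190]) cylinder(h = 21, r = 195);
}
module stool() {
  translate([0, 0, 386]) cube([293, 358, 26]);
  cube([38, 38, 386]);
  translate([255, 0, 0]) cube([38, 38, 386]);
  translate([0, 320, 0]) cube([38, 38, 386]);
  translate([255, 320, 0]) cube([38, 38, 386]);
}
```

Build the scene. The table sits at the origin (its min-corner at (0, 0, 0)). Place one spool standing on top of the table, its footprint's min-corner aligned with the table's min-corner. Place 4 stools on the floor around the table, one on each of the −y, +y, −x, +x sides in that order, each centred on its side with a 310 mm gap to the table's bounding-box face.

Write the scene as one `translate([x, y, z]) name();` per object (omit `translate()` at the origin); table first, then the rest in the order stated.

table();
translate([0, 0, 691]) spool();
translate([322, -668, 0]) stool();
translate([322, 1180, 0]) stool();
translate([-603, 256, 0]) stool();
translate([1247, 256, 0]) stool();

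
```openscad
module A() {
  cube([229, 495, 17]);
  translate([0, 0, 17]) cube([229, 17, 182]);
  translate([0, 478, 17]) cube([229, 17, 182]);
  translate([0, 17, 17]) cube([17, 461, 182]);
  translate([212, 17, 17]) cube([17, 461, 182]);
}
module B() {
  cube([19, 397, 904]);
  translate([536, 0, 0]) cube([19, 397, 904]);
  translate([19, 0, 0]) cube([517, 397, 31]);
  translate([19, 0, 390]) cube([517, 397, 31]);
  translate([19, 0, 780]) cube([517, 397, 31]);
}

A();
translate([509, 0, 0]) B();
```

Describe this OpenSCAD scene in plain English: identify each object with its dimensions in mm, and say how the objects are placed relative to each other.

A is an open storage box with external size 229×495×199 mm and wall thickness 17 mm (the base is also 17 mm thick). The base covers the whole footprint; the four walls stand on the base, with the y-facing walls full-width and the x-facing walls fitting between their inner faces.

B is an open bookshelf. Two side panels, each 19 mm thick, 397 mm deep and 904 mm tall, stand 555 mm apart (outside-to-outside). Between them sit 3 shelves, each 31 mm thick and 397 mm deep, spanning the full gap between the sides. The bottom shelf rests on the floor (its underside at z = 0) and the clear gap between one shelf's top and the next shelf's underside is 359 mm.

The bookshelf is on the floor beside the open box on its +x side.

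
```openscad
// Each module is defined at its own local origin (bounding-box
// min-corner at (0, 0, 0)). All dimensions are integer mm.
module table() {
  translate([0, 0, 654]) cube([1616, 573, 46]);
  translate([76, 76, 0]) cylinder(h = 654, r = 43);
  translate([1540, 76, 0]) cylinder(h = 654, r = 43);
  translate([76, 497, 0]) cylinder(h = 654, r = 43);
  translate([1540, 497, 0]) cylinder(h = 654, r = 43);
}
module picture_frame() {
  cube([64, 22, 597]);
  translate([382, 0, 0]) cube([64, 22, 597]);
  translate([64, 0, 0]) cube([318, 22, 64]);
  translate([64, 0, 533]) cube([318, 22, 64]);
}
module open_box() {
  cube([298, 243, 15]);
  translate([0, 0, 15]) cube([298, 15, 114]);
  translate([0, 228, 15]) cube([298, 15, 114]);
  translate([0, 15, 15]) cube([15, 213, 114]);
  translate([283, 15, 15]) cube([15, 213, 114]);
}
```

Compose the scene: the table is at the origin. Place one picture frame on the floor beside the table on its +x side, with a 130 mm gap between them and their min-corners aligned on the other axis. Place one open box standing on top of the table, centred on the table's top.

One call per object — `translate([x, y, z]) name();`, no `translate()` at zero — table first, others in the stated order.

table();
translate([1746, 0, 0]) picture_frame();
translate([659, 165, 700]) open_box();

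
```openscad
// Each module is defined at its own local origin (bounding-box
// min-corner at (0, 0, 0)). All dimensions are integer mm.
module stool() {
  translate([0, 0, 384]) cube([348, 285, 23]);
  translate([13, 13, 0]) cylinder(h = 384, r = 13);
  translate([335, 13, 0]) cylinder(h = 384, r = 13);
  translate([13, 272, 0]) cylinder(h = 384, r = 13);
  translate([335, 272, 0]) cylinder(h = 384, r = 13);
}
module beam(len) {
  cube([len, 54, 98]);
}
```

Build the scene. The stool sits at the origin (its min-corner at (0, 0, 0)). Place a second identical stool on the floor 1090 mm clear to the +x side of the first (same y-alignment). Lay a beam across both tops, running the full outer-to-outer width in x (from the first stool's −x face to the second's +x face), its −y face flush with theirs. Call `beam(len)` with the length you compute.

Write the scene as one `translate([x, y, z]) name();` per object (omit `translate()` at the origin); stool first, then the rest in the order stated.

stool();
translate([1438, 0, 0]) stool();
translate([0, 0, 407]) beam(1786);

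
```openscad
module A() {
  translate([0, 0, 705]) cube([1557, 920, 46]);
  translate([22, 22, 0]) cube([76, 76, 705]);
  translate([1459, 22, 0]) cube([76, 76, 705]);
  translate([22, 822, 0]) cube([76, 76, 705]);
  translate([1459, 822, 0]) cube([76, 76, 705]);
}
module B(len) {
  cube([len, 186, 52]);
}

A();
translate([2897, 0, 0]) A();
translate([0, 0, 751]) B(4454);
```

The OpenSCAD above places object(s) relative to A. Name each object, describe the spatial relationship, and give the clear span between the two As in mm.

A is a table. B is a beam. A beam spans the tops of two tables. The clear span between the two tables is 1340 mm.

Second table starts at x = 2897; first ends at x = 1557; clear span = 2897 − 1557 = 1340 mm.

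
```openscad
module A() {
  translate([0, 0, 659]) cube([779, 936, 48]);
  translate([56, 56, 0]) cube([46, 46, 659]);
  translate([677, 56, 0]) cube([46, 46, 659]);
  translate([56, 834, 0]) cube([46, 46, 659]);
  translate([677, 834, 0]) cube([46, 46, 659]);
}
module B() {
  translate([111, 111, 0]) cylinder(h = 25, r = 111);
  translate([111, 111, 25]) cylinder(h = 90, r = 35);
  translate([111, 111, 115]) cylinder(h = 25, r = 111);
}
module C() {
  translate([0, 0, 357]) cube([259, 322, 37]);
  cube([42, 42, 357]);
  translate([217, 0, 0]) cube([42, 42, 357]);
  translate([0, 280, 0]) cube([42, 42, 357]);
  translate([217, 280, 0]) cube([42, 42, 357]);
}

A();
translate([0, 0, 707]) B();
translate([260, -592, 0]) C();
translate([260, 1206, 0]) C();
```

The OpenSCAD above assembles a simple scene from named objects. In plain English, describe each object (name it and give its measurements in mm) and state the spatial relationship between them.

A is a table: top 779 mm (x) × 936 mm (y), 48 mm thick, upper face at z = 707 mm, on four 46×46 mm square legs, each inset 56 mm from the nearest pair of top edges, running from z = 0 to the bottom of the top.

B is a spool: two coaxial disc flanges of radius 111 mm and thickness 25 mm, joined by a core cylinder of radius 35 mm and height 90 mm. The lower flange rests on z = 0 and the three cylinders share a vertical axis.

C is a four-legged stool. The seat is a 259×322×37 mm slab whose top surface is at z = 394 mm; four square legs, each 42×42 mm in cross-section, run from the floor (z = 0) to the underside of the seat, each flush with a corner of the seat.

The spool is on top of the table. Two stools sit around the table at the −y, +y sides.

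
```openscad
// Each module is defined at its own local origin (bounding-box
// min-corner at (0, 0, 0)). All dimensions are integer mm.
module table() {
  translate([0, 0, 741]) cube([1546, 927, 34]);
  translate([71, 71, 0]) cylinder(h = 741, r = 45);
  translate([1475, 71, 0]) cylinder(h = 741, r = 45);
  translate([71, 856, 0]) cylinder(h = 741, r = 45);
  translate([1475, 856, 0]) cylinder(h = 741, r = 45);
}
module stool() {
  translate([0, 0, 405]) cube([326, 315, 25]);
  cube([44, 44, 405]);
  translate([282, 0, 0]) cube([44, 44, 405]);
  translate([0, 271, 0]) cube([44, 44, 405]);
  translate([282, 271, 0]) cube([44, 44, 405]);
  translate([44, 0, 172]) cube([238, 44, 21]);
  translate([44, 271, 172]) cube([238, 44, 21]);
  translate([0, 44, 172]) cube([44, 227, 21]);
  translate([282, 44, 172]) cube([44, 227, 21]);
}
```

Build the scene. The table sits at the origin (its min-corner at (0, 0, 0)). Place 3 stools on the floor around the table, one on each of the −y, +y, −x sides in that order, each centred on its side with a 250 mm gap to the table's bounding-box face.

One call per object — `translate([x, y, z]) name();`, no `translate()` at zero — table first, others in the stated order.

table();
translate([610, -565, 0]) stool();
translate([610, 1177, 0]) stool();
translate([-576, 306, 0]) stool();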